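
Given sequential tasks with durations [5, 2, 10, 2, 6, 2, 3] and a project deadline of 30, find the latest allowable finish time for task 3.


LF(activity 3) = deadline - sum of successor durations
Successors: activities 4 through 7 with durations [2, 6, 2, 3]
Sum of successor durations = 13
LF = 30 - 13 = 17

17


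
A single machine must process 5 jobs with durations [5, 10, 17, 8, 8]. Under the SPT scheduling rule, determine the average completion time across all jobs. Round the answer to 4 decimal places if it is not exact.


Sort jobs by processing time (SPT order): [5, 8, 8, 10, 17]
Compute completion times sequentially:
  Job 1: processing = 5, completes at 5
  Job 2: processing = 8, completes at 13
  Job 3: processing = 8, completes at 21
  Job 4: processing = 10, completes at 31
  Job 5: processing = 17, completes at 48
Sum of completion times = 118
Average completion time = 118/5 = 23.6

23.6


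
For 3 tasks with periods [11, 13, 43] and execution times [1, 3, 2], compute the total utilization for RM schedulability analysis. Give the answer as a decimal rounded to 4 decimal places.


Compute individual utilizations (exact fractions):
  Task 1: C/T = 1/11 (approx. 0.0909)
  Task 2: C/T = 3/13 (approx. 0.2308)
  Task 3: C/T = 2/43 (approx. 0.0465)
Total utilization U = 1/11 + 3/13 + 2/43 = 2264/6149
Rounded to 4 decimal places: U = 0.3682
RM (Liu & Layland) bound for 3 tasks = 0.779763; compare with U = 2264/6149 (approx. 0.368190)
U <= bound, so schedulable by RM sufficient condition.

0.3682


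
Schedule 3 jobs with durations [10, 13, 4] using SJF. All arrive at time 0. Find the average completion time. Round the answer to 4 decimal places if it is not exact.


SJF order (ascending): [4, 10, 13]
Completion times:
  Job 1: burst=4, C=4
  Job 2: burst=10, C=14
  Job 3: burst=13, C=27
Average completion = 45/3 = 15.0

15.0


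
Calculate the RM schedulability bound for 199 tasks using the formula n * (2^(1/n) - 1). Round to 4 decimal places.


Compute 2^(1/199) = 1.0034892249
Subtract 1: 1.0034892249 - 1 = 0.0034892249
Multiply by n: 199 * 0.0034892249 = 0.6943557551
Round to 4 dp: 0.6944

0.6944


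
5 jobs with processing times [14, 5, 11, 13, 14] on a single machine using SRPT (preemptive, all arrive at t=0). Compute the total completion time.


Since all jobs arrive at t=0, SRPT equals SPT ordering.
SPT order: [5, 11, 13, 14, 14]
Completion times:
  Job 1: p=5, C=5
  Job 2: p=11, C=16
  Job 3: p=13, C=29
  Job 4: p=14, C=43
  Job 5: p=14, C=57
Total completion time = 5 + 16 + 29 + 43 + 57 = 150

150


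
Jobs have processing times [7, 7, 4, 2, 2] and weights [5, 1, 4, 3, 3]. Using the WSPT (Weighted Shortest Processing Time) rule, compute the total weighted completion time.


Compute p/w ratios and sort ascending (WSPT): [(2, 3), (2, 3), (4, 4), (7, 5), (7, 1)]
Compute weighted completion times:
  Job (p=2,w=3): C=2, w*C=3*2=6
  Job (p=2,w=3): C=4, w*C=3*4=12
  Job (p=4,w=4): C=8, w*C=4*8=32
  Job (p=7,w=5): C=15, w*C=5*15=75
  Job (p=7,w=1): C=22, w*C=1*22=22
Total weighted completion time = 147

147


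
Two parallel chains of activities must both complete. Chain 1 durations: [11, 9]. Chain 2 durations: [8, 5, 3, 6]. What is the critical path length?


Path A total = 11 + 9 = 20
Path B total = 8 + 5 + 3 + 6 = 22
Critical path = longest path = max(20, 22) = 22

22


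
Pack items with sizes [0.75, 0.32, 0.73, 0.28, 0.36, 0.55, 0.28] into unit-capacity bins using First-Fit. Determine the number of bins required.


Place items sequentially using First-Fit:
  Item 0.75 -> new Bin 1
  Item 0.32 -> new Bin 2
  Item 0.73 -> new Bin 3
  Item 0.28 -> Bin 2 (now 0.6)
  Item 0.36 -> Bin 2 (now 0.96)
  Item 0.55 -> new Bin 4
  Item 0.28 -> Bin 4 (now 0.83)
Total bins used = 4

4


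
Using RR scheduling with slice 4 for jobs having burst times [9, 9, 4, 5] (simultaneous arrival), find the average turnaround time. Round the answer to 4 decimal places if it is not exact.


Time quantum = 4
Execution trace:
  J1 runs 4 units, time = 4
  J2 runs 4 units, time = 8
  J3 runs 4 units, time = 12
  J4 runs 4 units, time = 16
  J1 runs 4 units, time = 20
  J2 runs 4 units, time = 24
  J4 runs 1 units, time = 25
  J1 runs 1 units, time = 26
  J2 runs 1 units, time = 27
Finish times: [26, 27, 12, 25]
Average turnaround = 90/4 = 22.5

22.5


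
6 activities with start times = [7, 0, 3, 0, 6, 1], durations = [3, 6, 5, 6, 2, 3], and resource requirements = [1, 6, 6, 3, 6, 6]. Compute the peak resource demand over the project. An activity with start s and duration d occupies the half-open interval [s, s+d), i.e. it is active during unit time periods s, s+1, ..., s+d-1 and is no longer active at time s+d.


Each activity i is active on [start_i, start_i + duration_i).
Compute total resource usage per time slot:
  t=0: active resources = [6, 3], total = 9
  t=1: active resources = [6, 3, 6], total = 15
  t=2: active resources = [6, 3, 6], total = 15
  t=3: active resources = [6, 6, 3, 6], total = 21
  t=4: active resources = [6, 6, 3], total = 15
  t=5: active resources = [6, 6, 3], total = 15
  t=6: active resources = [6, 6], total = 12
  t=7: active resources = [1, 6, 6], total = 13
  t=8: active resources = [1], total = 1
  t=9: active resources = [1], total = 1
Peak resource demand = 21

21


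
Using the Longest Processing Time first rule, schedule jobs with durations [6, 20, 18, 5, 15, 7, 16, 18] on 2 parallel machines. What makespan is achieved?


Sort jobs in decreasing order (LPT): [20, 18, 18, 16, 15, 7, 6, 5]
Assign each job to the least loaded machine:
  Machine 1: jobs [20, 16, 15], load = 51
  Machine 2: jobs [18, 18, 7, 6, 5], load = 54
Makespan = max load = 54

54


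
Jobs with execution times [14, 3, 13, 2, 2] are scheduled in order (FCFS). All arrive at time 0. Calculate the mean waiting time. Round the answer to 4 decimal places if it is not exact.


FCFS order (as given): [14, 3, 13, 2, 2]
Waiting times:
  Job 1: wait = 0
  Job 2: wait = 14
  Job 3: wait = 17
  Job 4: wait = 30
  Job 5: wait = 32
Sum of waiting times = 93
Average waiting time = 93/5 = 18.6

18.6


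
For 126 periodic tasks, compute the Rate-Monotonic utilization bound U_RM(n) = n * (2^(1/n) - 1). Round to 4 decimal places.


Compute 2^(1/126) = 1.0055163273
Subtract 1: 1.0055163273 - 1 = 0.0055163273
Multiply by n: 126 * 0.0055163273 = 0.6950572398
Round to 4 dp: 0.6951

0.6951


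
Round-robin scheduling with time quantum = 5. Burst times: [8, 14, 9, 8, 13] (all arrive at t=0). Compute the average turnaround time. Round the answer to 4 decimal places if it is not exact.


Time quantum = 5
Execution trace:
  J1 runs 5 units, time = 5
  J2 runs 5 units, time = 10
  J3 runs 5 units, time = 15
  J4 runs 5 units, time = 20
  J5 runs 5 units, time = 25
  J1 runs 3 units, time = 28
  J2 runs 5 units, time = 33
  J3 runs 4 units, time = 37
  J4 runs 3 units, time = 40
  J5 runs 5 units, time = 45
  J2 runs 4 units, time = 49
  J5 runs 3 units, time = 52
Finish times: [28, 49, 37, 40, 52]
Average turnaround = 206/5 = 41.2

41.2


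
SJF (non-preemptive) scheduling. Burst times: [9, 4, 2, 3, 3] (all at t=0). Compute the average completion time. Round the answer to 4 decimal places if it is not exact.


SJF order (ascending): [2, 3, 3, 4, 9]
Completion times:
  Job 1: burst=2, C=2
  Job 2: burst=3, C=5
  Job 3: burst=3, C=8
  Job 4: burst=4, C=12
  Job 5: burst=9, C=21
Average completion = 48/5 = 9.6

9.6


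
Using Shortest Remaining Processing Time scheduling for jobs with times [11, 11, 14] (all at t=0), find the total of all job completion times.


Since all jobs arrive at t=0, SRPT equals SPT ordering.
SPT order: [11, 11, 14]
Completion times:
  Job 1: p=11, C=11
  Job 2: p=11, C=22
  Job 3: p=14, C=36
Total completion time = 11 + 22 + 36 = 69

69


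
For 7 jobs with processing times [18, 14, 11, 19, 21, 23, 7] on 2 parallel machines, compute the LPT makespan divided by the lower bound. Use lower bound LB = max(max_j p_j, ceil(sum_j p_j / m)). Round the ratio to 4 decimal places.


LPT order: [23, 21, 19, 18, 14, 11, 7]
Machine loads after assignment: [59, 54]
LPT makespan = 59
Lower bound = max(max_job, ceil(total/2)) = max(23, 57) = 57
Ratio = 59 / 57 = 1.0351

1.0351


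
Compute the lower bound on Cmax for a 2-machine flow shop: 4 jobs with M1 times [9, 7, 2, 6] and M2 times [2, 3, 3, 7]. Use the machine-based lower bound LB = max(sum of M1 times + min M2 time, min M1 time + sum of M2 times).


LB1 = sum(M1 times) + min(M2 times) = 24 + 2 = 26
LB2 = min(M1 times) + sum(M2 times) = 2 + 15 = 17
Lower bound = max(LB1, LB2) = max(26, 17) = 26

26


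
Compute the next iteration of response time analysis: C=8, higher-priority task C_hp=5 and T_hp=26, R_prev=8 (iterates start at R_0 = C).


R_next = C + ceil(R_prev / T_hp) * C_hp
ceil(8 / 26) = ceil(0.3077) = 1
Interference = 1 * 5 = 5
R_next = 8 + 5 = 13

13


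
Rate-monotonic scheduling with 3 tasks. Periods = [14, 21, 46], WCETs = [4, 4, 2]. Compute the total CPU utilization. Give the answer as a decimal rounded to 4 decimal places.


Compute individual utilizations (exact fractions):
  Task 1: C/T = 4/14 = 2/7 (approx. 0.2857)
  Task 2: C/T = 4/21 (approx. 0.1905)
  Task 3: C/T = 2/46 = 1/23 (approx. 0.0435)
Total utilization U = 2/7 + 4/21 + 1/23 = 251/483
Rounded to 4 decimal places: U = 0.5197
RM (Liu & Layland) bound for 3 tasks = 0.779763; compare with U = 251/483 (approx. 0.519669)
U <= bound, so schedulable by RM sufficient condition.

0.5197


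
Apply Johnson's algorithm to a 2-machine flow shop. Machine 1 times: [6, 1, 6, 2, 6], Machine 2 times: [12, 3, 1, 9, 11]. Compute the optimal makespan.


Apply Johnson's rule:
  Group 1 (a <= b): [(2, 1, 3), (4, 2, 9), (1, 6, 12), (5, 6, 11)]
  Group 2 (a > b): [(3, 6, 1)]
Optimal job order: [2, 4, 1, 5, 3]
Schedule:
  Job 2: M1 done at 1, M2 done at 4
  Job 4: M1 done at 3, M2 done at 13
  Job 1: M1 done at 9, M2 done at 25
  Job 5: M1 done at 15, M2 done at 36
  Job 3: M1 done at 21, M2 done at 37
Makespan = 37

37


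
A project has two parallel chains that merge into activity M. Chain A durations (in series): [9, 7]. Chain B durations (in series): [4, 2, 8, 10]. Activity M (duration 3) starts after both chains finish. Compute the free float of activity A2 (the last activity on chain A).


ES(A2) = sum of predecessors on chain A = 9
EF(A2) = ES + duration = 9 + 7 = 16
Successor of A2 is M. ES(M) = max(sum(A), sum(B)) = max(16, 24) = 24
Free float = ES(successor) - EF(current) = 24 - 16 = 8

8


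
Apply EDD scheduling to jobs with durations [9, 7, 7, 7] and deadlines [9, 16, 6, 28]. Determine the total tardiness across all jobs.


Sort by due date (EDD order): [(7, 6), (9, 9), (7, 16), (7, 28)]
Compute completion times and tardiness:
  Job 1: p=7, d=6, C=7, tardiness=max(0,7-6)=1
  Job 2: p=9, d=9, C=16, tardiness=max(0,16-9)=7
  Job 3: p=7, d=16, C=23, tardiness=max(0,23-16)=7
  Job 4: p=7, d=28, C=30, tardiness=max(0,30-28)=2
Total tardiness = 17

17


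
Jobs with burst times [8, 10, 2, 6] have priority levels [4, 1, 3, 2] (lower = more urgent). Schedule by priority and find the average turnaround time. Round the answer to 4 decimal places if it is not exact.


Sort by priority (ascending = highest first):
Order: [(1, 10), (2, 6), (3, 2), (4, 8)]
Completion times:
  Priority 1, burst=10, C=10
  Priority 2, burst=6, C=16
  Priority 3, burst=2, C=18
  Priority 4, burst=8, C=26
Average turnaround = 70/4 = 17.5

17.5


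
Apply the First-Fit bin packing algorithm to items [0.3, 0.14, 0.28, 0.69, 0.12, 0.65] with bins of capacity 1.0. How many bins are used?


Place items sequentially using First-Fit:
  Item 0.3 -> new Bin 1
  Item 0.14 -> Bin 1 (now 0.44)
  Item 0.28 -> Bin 1 (now 0.72)
  Item 0.69 -> new Bin 2
  Item 0.12 -> Bin 1 (now 0.84)
  Item 0.65 -> new Bin 3
Total bins used = 3

3


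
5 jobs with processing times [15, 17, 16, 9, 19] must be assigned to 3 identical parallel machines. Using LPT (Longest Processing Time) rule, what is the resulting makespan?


Sort jobs in decreasing order (LPT): [19, 17, 16, 15, 9]
Assign each job to the least loaded machine:
  Machine 1: jobs [19], load = 19
  Machine 2: jobs [17, 9], load = 26
  Machine 3: jobs [16, 15], load = 31
Makespan = max load = 31

31


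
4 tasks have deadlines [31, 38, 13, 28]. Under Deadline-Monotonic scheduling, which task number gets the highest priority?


Sort tasks by relative deadline (ascending):
  Task 3: deadline = 13
  Task 4: deadline = 28
  Task 1: deadline = 31
  Task 2: deadline = 38
Priority order (highest first): [3, 4, 1, 2]
Highest priority task = 3

3


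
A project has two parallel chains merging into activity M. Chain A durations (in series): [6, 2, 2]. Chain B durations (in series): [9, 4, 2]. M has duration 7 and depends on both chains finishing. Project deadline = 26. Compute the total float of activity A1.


Forward pass: ES(A1) = sum of predecessors on chain A = 0
EF = ES + duration = 0 + 6 = 6
Backward pass: LF(M) = deadline = 26; LS(M) = 26 - 7 = 19
LF(A1) = LS(M) - sum(successors on chain A) = 19 - 4 = 15
LS = LF - duration = 15 - 6 = 9
Total float = LS - ES = 9 - 0 = 9

9


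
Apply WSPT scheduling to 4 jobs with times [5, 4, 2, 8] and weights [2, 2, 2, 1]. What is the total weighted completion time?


Compute p/w ratios and sort ascending (WSPT): [(2, 2), (4, 2), (5, 2), (8, 1)]
Compute weighted completion times:
  Job (p=2,w=2): C=2, w*C=2*2=4
  Job (p=4,w=2): C=6, w*C=2*6=12
  Job (p=5,w=2): C=11, w*C=2*11=22
  Job (p=8,w=1): C=19, w*C=1*19=19
Total weighted completion time = 57

57


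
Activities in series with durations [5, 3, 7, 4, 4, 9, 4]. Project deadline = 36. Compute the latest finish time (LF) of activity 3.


LF(activity 3) = deadline - sum of successor durations
Successors: activities 4 through 7 with durations [4, 4, 9, 4]
Sum of successor durations = 21
LF = 36 - 21 = 15

15


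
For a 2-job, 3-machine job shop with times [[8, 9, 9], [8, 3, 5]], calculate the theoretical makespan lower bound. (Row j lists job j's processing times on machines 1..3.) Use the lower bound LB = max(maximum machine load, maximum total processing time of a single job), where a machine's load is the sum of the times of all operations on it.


Machine loads:
  Machine 1: 8 + 8 = 16
  Machine 2: 9 + 3 = 12
  Machine 3: 9 + 5 = 14
Max machine load = 16
Job totals:
  Job 1: 26
  Job 2: 16
Max job total = 26
Lower bound = max(16, 26) = 26

26


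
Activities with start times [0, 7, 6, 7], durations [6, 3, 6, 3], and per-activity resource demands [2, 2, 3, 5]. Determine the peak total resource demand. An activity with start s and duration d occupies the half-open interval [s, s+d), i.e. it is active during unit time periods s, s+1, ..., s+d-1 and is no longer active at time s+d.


Each activity i is active on [start_i, start_i + duration_i).
Compute total resource usage per time slot:
  t=0: active resources = [2], total = 2
  t=1: active resources = [2], total = 2
  t=2: active resources = [2], total = 2
  t=3: active resources = [2], total = 2
  t=4: active resources = [2], total = 2
  t=5: active resources = [2], total = 2
  t=6: active resources = [3], total = 3
  t=7: active resources = [2, 3, 5], total = 10
  t=8: active resources = [2, 3, 5], total = 10
  t=9: active resources = [2, 3, 5], total = 10
  t=10: active resources = [3], total = 3
  t=11: active resources = [3], total = 3
Peak resource demand = 10

10


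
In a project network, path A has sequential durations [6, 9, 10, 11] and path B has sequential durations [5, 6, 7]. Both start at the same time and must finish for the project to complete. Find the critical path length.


Path A total = 6 + 9 + 10 + 11 = 36
Path B total = 5 + 6 + 7 = 18
Critical path = longest path = max(36, 18) = 36

36


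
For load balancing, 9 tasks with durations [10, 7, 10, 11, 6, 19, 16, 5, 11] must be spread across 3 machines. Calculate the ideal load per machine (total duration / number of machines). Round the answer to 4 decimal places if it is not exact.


Total processing time = 10 + 7 + 10 + 11 + 6 + 19 + 16 + 5 + 11 = 95
Number of machines = 3
Ideal balanced load = 95 / 3 = 31.6667

31.6667


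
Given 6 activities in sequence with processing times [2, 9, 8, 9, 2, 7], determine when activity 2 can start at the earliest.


Activity 2 starts after activities 1 through 1 complete.
Predecessor durations: [2]
ES = 2 = 2

2


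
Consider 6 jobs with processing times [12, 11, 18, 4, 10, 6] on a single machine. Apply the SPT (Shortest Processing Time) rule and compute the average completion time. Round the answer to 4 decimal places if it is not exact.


Sort jobs by processing time (SPT order): [4, 6, 10, 11, 12, 18]
Compute completion times sequentially:
  Job 1: processing = 4, completes at 4
  Job 2: processing = 6, completes at 10
  Job 3: processing = 10, completes at 20
  Job 4: processing = 11, completes at 31
  Job 5: processing = 12, completes at 43
  Job 6: processing = 18, completes at 61
Sum of completion times = 169
Average completion time = 169/6 = 28.1667

28.1667


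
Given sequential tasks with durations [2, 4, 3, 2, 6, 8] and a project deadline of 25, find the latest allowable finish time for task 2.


LF(activity 2) = deadline - sum of successor durations
Successors: activities 3 through 6 with durations [3, 2, 6, 8]
Sum of successor durations = 19
LF = 25 - 19 = 6

6


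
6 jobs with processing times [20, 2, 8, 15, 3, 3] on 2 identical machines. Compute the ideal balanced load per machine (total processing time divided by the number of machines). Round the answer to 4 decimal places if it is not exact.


Total processing time = 20 + 2 + 8 + 15 + 3 + 3 = 51
Number of machines = 2
Ideal balanced load = 51 / 2 = 25.5

25.5


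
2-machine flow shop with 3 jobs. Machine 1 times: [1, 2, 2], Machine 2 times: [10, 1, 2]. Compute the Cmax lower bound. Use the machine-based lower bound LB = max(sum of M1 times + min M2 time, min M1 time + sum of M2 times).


LB1 = sum(M1 times) + min(M2 times) = 5 + 1 = 6
LB2 = min(M1 times) + sum(M2 times) = 1 + 13 = 14
Lower bound = max(LB1, LB2) = max(6, 14) = 14

14


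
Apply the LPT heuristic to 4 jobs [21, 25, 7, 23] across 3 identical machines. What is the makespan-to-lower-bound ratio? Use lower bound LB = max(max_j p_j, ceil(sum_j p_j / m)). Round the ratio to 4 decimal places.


LPT order: [25, 23, 21, 7]
Machine loads after assignment: [25, 23, 28]
LPT makespan = 28
Lower bound = max(max_job, ceil(total/3)) = max(25, 26) = 26
Ratio = 28 / 26 = 1.0769

1.0769


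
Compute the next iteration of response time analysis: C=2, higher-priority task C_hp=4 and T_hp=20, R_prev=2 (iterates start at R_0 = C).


R_next = C + ceil(R_prev / T_hp) * C_hp
ceil(2 / 20) = ceil(0.1) = 1
Interference = 1 * 4 = 4
R_next = 2 + 4 = 6

6


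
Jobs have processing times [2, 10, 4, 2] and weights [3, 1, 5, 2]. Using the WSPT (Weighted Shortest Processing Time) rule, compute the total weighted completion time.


Compute p/w ratios and sort ascending (WSPT): [(2, 3), (4, 5), (2, 2), (10, 1)]
Compute weighted completion times:
  Job (p=2,w=3): C=2, w*C=3*2=6
  Job (p=4,w=5): C=6, w*C=5*6=30
  Job (p=2,w=2): C=8, w*C=2*8=16
  Job (p=10,w=1): C=18, w*C=1*18=18
Total weighted completion time = 70

70


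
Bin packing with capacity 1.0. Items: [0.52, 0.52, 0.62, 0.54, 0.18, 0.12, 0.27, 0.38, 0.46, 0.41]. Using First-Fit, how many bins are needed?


Place items sequentially using First-Fit:
  Item 0.52 -> new Bin 1
  Item 0.52 -> new Bin 2
  Item 0.62 -> new Bin 3
  Item 0.54 -> new Bin 4
  Item 0.18 -> Bin 1 (now 0.7)
  Item 0.12 -> Bin 1 (now 0.82)
  Item 0.27 -> Bin 2 (now 0.79)
  Item 0.38 -> Bin 3 (now 1.0)
  Item 0.46 -> Bin 4 (now 1.0)
  Item 0.41 -> new Bin 5
Total bins used = 5

5


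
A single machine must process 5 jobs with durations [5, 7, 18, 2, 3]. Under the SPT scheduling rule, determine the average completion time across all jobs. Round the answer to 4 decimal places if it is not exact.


Sort jobs by processing time (SPT order): [2, 3, 5, 7, 18]
Compute completion times sequentially:
  Job 1: processing = 2, completes at 2
  Job 2: processing = 3, completes at 5
  Job 3: processing = 5, completes at 10
  Job 4: processing = 7, completes at 17
  Job 5: processing = 18, completes at 35
Sum of completion times = 69
Average completion time = 69/5 = 13.8

13.8


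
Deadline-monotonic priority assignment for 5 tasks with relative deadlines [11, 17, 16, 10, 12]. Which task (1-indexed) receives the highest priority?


Sort tasks by relative deadline (ascending):
  Task 4: deadline = 10
  Task 1: deadline = 11
  Task 5: deadline = 12
  Task 3: deadline = 16
  Task 2: deadline = 17
Priority order (highest first): [4, 1, 5, 3, 2]
Highest priority task = 4

4


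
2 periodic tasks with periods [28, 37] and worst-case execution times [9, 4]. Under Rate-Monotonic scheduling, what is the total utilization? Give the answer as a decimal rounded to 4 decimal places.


Compute individual utilizations (exact fractions):
  Task 1: C/T = 9/28 (approx. 0.3214)
  Task 2: C/T = 4/37 (approx. 0.1081)
Total utilization U = 9/28 + 4/37 = 445/1036
Rounded to 4 decimal places: U = 0.4295
RM (Liu & Layland) bound for 2 tasks = 0.828427; compare with U = 445/1036 (approx. 0.429537)
U <= bound, so schedulable by RM sufficient condition.

0.4295


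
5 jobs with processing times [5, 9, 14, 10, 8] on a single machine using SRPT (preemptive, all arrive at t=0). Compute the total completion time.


Since all jobs arrive at t=0, SRPT equals SPT ordering.
SPT order: [5, 8, 9, 10, 14]
Completion times:
  Job 1: p=5, C=5
  Job 2: p=8, C=13
  Job 3: p=9, C=22
  Job 4: p=10, C=32
  Job 5: p=14, C=46
Total completion time = 5 + 13 + 22 + 32 + 46 = 118

118


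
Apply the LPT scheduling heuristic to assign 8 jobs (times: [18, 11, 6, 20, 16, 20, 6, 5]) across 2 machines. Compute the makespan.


Sort jobs in decreasing order (LPT): [20, 20, 18, 16, 11, 6, 6, 5]
Assign each job to the least loaded machine:
  Machine 1: jobs [20, 18, 6, 6], load = 50
  Machine 2: jobs [20, 16, 11, 5], load = 52
Makespan = max load = 52

52


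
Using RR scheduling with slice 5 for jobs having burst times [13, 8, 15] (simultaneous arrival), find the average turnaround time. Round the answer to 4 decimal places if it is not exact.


Time quantum = 5
Execution trace:
  J1 runs 5 units, time = 5
  J2 runs 5 units, time = 10
  J3 runs 5 units, time = 15
  J1 runs 5 units, time = 20
  J2 runs 3 units, time = 23
  J3 runs 5 units, time = 28
  J1 runs 3 units, time = 31
  J3 runs 5 units, time = 36
Finish times: [31, 23, 36]
Average turnaround = 90/3 = 30.0

30.0


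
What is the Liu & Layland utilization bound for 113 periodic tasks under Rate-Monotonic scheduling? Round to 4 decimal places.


Compute 2^(1/113) = 1.0061528976
Subtract 1: 1.0061528976 - 1 = 0.0061528976
Multiply by n: 113 * 0.0061528976 = 0.6952774288
Round to 4 dp: 0.6953

0.6953


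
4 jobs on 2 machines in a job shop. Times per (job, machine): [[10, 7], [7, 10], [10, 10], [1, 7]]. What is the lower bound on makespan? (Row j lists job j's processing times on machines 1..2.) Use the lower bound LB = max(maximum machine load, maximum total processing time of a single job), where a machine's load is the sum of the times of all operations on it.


Machine loads:
  Machine 1: 10 + 7 + 10 + 1 = 28
  Machine 2: 7 + 10 + 10 + 7 = 34
Max machine load = 34
Job totals:
  Job 1: 17
  Job 2: 17
  Job 3: 20
  Job 4: 8
Max job total = 20
Lower bound = max(34, 20) = 34

34


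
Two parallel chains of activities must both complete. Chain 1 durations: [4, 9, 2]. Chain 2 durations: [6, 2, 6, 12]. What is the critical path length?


Path A total = 4 + 9 + 2 = 15
Path B total = 6 + 2 + 6 + 12 = 26
Critical path = longest path = max(15, 26) = 26

26


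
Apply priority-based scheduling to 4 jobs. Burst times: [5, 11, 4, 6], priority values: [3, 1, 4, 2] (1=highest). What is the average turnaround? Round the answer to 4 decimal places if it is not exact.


Sort by priority (ascending = highest first):
Order: [(1, 11), (2, 6), (3, 5), (4, 4)]
Completion times:
  Priority 1, burst=11, C=11
  Priority 2, burst=6, C=17
  Priority 3, burst=5, C=22
  Priority 4, burst=4, C=26
Average turnaround = 76/4 = 19.0

19.0


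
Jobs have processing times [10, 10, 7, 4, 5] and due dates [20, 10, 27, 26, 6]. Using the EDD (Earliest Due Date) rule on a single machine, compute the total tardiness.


Sort by due date (EDD order): [(5, 6), (10, 10), (10, 20), (4, 26), (7, 27)]
Compute completion times and tardiness:
  Job 1: p=5, d=6, C=5, tardiness=max(0,5-6)=0
  Job 2: p=10, d=10, C=15, tardiness=max(0,15-10)=5
  Job 3: p=10, d=20, C=25, tardiness=max(0,25-20)=5
  Job 4: p=4, d=26, C=29, tardiness=max(0,29-26)=3
  Job 5: p=7, d=27, C=36, tardiness=max(0,36-27)=9
Total tardiness = 22

22


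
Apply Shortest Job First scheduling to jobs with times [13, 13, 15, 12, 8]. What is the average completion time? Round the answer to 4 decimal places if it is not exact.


SJF order (ascending): [8, 12, 13, 13, 15]
Completion times:
  Job 1: burst=8, C=8
  Job 2: burst=12, C=20
  Job 3: burst=13, C=33
  Job 4: burst=13, C=46
  Job 5: burst=15, C=61
Average completion = 168/5 = 33.6

33.6


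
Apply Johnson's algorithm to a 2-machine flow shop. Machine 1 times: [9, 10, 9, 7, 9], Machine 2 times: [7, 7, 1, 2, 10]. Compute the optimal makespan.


Apply Johnson's rule:
  Group 1 (a <= b): [(5, 9, 10)]
  Group 2 (a > b): [(1, 9, 7), (2, 10, 7), (4, 7, 2), (3, 9, 1)]
Optimal job order: [5, 1, 2, 4, 3]
Schedule:
  Job 5: M1 done at 9, M2 done at 19
  Job 1: M1 done at 18, M2 done at 26
  Job 2: M1 done at 28, M2 done at 35
  Job 4: M1 done at 35, M2 done at 37
  Job 3: M1 done at 44, M2 done at 45
Makespan = 45

45


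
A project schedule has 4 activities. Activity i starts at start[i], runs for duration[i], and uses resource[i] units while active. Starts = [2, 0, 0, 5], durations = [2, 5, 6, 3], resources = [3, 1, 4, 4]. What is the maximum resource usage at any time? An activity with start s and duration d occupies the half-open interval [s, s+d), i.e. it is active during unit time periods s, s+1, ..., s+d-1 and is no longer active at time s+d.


Each activity i is active on [start_i, start_i + duration_i).
Compute total resource usage per time slot:
  t=0: active resources = [1, 4], total = 5
  t=1: active resources = [1, 4], total = 5
  t=2: active resources = [3, 1, 4], total = 8
  t=3: active resources = [3, 1, 4], total = 8
  t=4: active resources = [1, 4], total = 5
  t=5: active resources = [4, 4], total = 8
  t=6: active resources = [4], total = 4
  t=7: active resources = [4], total = 4
Peak resource demand = 8

8


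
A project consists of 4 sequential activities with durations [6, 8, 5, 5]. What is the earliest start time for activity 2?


Activity 2 starts after activities 1 through 1 complete.
Predecessor durations: [6]
ES = 6 = 6

6


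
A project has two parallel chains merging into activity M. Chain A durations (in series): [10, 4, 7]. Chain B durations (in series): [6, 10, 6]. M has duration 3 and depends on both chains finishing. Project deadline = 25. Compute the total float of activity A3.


Forward pass: ES(A3) = sum of predecessors on chain A = 14
EF = ES + duration = 14 + 7 = 21
Backward pass: LF(M) = deadline = 25; LS(M) = 25 - 3 = 22
LF(A3) = LS(M) - sum(successors on chain A) = 22 - 0 = 22
LS = LF - duration = 22 - 7 = 15
Total float = LS - ES = 15 - 14 = 1

1


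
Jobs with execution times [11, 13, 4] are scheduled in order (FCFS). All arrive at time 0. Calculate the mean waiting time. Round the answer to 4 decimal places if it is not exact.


FCFS order (as given): [11, 13, 4]
Waiting times:
  Job 1: wait = 0
  Job 2: wait = 11
  Job 3: wait = 24
Sum of waiting times = 35
Average waiting time = 35/3 = 11.6667

11.6667


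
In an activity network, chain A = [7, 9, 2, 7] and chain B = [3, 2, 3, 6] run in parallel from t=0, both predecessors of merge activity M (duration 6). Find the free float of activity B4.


ES(B4) = sum of predecessors on chain B = 8
EF(B4) = ES + duration = 8 + 6 = 14
Successor of B4 is M. ES(M) = max(sum(A), sum(B)) = max(25, 14) = 25
Free float = ES(successor) - EF(current) = 25 - 14 = 11

11


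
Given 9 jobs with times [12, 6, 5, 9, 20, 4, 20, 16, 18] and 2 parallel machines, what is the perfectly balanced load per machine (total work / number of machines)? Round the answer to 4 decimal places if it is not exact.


Total processing time = 12 + 6 + 5 + 9 + 20 + 4 + 20 + 16 + 18 = 110
Number of machines = 2
Ideal balanced load = 110 / 2 = 55.0

55.0


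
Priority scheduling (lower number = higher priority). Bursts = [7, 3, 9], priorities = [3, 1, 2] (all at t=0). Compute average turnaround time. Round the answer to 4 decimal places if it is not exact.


Sort by priority (ascending = highest first):
Order: [(1, 3), (2, 9), (3, 7)]
Completion times:
  Priority 1, burst=3, C=3
  Priority 2, burst=9, C=12
  Priority 3, burst=7, C=19
Average turnaround = 34/3 = 11.3333

11.3333


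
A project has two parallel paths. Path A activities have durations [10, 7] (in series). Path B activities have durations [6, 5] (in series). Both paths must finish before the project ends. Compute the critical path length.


Path A total = 10 + 7 = 17
Path B total = 6 + 5 = 11
Critical path = longest path = max(17, 11) = 17

17


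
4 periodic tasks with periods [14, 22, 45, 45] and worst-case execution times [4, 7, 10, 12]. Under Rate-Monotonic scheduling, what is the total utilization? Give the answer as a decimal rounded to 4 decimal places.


Compute individual utilizations (exact fractions):
  Task 1: C/T = 4/14 = 2/7 (approx. 0.2857)
  Task 2: C/T = 7/22 (approx. 0.3182)
  Task 3: C/T = 10/45 = 2/9 (approx. 0.2222)
  Task 4: C/T = 12/45 = 4/15 (approx. 0.2667)
Total utilization U = 2/7 + 7/22 + 2/9 + 4/15 = 7573/6930
Rounded to 4 decimal places: U = 1.0928
RM (Liu & Layland) bound for 4 tasks = 0.756828; compare with U = 7573/6930 (approx. 1.092785)
U > 1, so the task set is not schedulable (processor overloaded).

1.0928


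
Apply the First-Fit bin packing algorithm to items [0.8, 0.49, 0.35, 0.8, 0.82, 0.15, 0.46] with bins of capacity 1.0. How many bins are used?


Place items sequentially using First-Fit:
  Item 0.8 -> new Bin 1
  Item 0.49 -> new Bin 2
  Item 0.35 -> Bin 2 (now 0.84)
  Item 0.8 -> new Bin 3
  Item 0.82 -> new Bin 4
  Item 0.15 -> Bin 1 (now 0.95)
  Item 0.46 -> new Bin 5
Total bins used = 5

5


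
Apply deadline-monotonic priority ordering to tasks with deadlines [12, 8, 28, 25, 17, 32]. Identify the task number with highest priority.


Sort tasks by relative deadline (ascending):
  Task 2: deadline = 8
  Task 1: deadline = 12
  Task 5: deadline = 17
  Task 4: deadline = 25
  Task 3: deadline = 28
  Task 6: deadline = 32
Priority order (highest first): [2, 1, 5, 4, 3, 6]
Highest priority task = 2

2


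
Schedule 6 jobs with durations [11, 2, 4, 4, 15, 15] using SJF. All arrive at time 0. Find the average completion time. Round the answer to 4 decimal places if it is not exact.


SJF order (ascending): [2, 4, 4, 11, 15, 15]
Completion times:
  Job 1: burst=2, C=2
  Job 2: burst=4, C=6
  Job 3: burst=4, C=10
  Job 4: burst=11, C=21
  Job 5: burst=15, C=36
  Job 6: burst=15, C=51
Average completion = 126/6 = 21.0

21.0


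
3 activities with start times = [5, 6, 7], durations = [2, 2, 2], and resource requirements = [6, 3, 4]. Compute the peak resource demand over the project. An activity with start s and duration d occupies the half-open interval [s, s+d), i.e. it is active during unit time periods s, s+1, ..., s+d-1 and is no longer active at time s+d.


Each activity i is active on [start_i, start_i + duration_i).
Compute total resource usage per time slot:
  t=0: active resources = [], total = 0
  t=1: active resources = [], total = 0
  t=2: active resources = [], total = 0
  t=3: active resources = [], total = 0
  t=4: active resources = [], total = 0
  t=5: active resources = [6], total = 6
  t=6: active resources = [6, 3], total = 9
  t=7: active resources = [3, 4], total = 7
  t=8: active resources = [4], total = 4
Peak resource demand = 9

9


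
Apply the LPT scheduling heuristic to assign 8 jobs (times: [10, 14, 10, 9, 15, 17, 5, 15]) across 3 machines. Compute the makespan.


Sort jobs in decreasing order (LPT): [17, 15, 15, 14, 10, 10, 9, 5]
Assign each job to the least loaded machine:
  Machine 1: jobs [17, 10, 5], load = 32
  Machine 2: jobs [15, 14], load = 29
  Machine 3: jobs [15, 10, 9], load = 34
Makespan = max load = 34

34


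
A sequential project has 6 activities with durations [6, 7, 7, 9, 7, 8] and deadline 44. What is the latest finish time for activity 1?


LF(activity 1) = deadline - sum of successor durations
Successors: activities 2 through 6 with durations [7, 7, 9, 7, 8]
Sum of successor durations = 38
LF = 44 - 38 = 6

6


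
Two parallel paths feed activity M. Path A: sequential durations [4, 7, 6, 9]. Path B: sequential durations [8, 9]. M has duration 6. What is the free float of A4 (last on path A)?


ES(A4) = sum of predecessors on chain A = 17
EF(A4) = ES + duration = 17 + 9 = 26
Successor of A4 is M. ES(M) = max(sum(A), sum(B)) = max(26, 17) = 26
Free float = ES(successor) - EF(current) = 26 - 26 = 0

0


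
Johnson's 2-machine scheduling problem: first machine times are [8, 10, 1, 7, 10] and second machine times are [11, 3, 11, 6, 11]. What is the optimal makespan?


Apply Johnson's rule:
  Group 1 (a <= b): [(3, 1, 11), (1, 8, 11), (5, 10, 11)]
  Group 2 (a > b): [(4, 7, 6), (2, 10, 3)]
Optimal job order: [3, 1, 5, 4, 2]
Schedule:
  Job 3: M1 done at 1, M2 done at 12
  Job 1: M1 done at 9, M2 done at 23
  Job 5: M1 done at 19, M2 done at 34
  Job 4: M1 done at 26, M2 done at 40
  Job 2: M1 done at 36, M2 done at 43
Makespan = 43

43


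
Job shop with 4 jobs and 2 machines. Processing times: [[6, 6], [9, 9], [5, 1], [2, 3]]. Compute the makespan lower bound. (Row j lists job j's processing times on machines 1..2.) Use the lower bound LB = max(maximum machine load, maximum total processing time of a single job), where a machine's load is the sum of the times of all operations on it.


Machine loads:
  Machine 1: 6 + 9 + 5 + 2 = 22
  Machine 2: 6 + 9 + 1 + 3 = 19
Max machine load = 22
Job totals:
  Job 1: 12
  Job 2: 18
  Job 3: 6
  Job 4: 5
Max job total = 18
Lower bound = max(22, 18) = 22

22


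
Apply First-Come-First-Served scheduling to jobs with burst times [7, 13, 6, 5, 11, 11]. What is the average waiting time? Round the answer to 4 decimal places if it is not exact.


FCFS order (as given): [7, 13, 6, 5, 11, 11]
Waiting times:
  Job 1: wait = 0
  Job 2: wait = 7
  Job 3: wait = 20
  Job 4: wait = 26
  Job 5: wait = 31
  Job 6: wait = 42
Sum of waiting times = 126
Average waiting time = 126/6 = 21.0

21.0


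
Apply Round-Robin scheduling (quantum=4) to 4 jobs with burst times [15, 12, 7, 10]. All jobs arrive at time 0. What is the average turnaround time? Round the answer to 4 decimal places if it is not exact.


Time quantum = 4
Execution trace:
  J1 runs 4 units, time = 4
  J2 runs 4 units, time = 8
  J3 runs 4 units, time = 12
  J4 runs 4 units, time = 16
  J1 runs 4 units, time = 20
  J2 runs 4 units, time = 24
  J3 runs 3 units, time = 27
  J4 runs 4 units, time = 31
  J1 runs 4 units, time = 35
  J2 runs 4 units, time = 39
  J4 runs 2 units, time = 41
  J1 runs 3 units, time = 44
Finish times: [44, 39, 27, 41]
Average turnaround = 151/4 = 37.75

37.75


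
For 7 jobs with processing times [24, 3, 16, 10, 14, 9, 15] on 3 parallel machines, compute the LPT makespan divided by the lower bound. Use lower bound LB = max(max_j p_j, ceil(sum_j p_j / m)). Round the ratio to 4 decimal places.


LPT order: [24, 16, 15, 14, 10, 9, 3]
Machine loads after assignment: [33, 29, 29]
LPT makespan = 33
Lower bound = max(max_job, ceil(total/3)) = max(24, 31) = 31
Ratio = 33 / 31 = 1.0645

1.0645


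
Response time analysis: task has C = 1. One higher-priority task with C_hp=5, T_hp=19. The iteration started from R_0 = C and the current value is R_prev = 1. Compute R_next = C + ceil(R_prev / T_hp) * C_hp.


R_next = C + ceil(R_prev / T_hp) * C_hp
ceil(1 / 19) = ceil(0.0526) = 1
Interference = 1 * 5 = 5
R_next = 1 + 5 = 6

6


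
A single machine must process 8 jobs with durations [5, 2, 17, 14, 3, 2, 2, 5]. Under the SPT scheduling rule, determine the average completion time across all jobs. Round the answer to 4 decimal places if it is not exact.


Sort jobs by processing time (SPT order): [2, 2, 2, 3, 5, 5, 14, 17]
Compute completion times sequentially:
  Job 1: processing = 2, completes at 2
  Job 2: processing = 2, completes at 4
  Job 3: processing = 2, completes at 6
  Job 4: processing = 3, completes at 9
  Job 5: processing = 5, completes at 14
  Job 6: processing = 5, completes at 19
  Job 7: processing = 14, completes at 33
  Job 8: processing = 17, completes at 50
Sum of completion times = 137
Average completion time = 137/8 = 17.125

17.125


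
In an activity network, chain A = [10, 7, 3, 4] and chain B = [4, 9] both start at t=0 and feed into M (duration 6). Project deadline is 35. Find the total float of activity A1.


Forward pass: ES(A1) = sum of predecessors on chain A = 0
EF = ES + duration = 0 + 10 = 10
Backward pass: LF(M) = deadline = 35; LS(M) = 35 - 6 = 29
LF(A1) = LS(M) - sum(successors on chain A) = 29 - 14 = 15
LS = LF - duration = 15 - 10 = 5
Total float = LS - ES = 5 - 0 = 5

5


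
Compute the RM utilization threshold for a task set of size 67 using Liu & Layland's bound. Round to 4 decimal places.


Compute 2^(1/67) = 1.0103991798
Subtract 1: 1.0103991798 - 1 = 0.0103991798
Multiply by n: 67 * 0.0103991798 = 0.6967450466
Round to 4 dp: 0.6967

0.6967


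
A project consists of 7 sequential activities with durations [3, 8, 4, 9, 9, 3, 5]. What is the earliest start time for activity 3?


Activity 3 starts after activities 1 through 2 complete.
Predecessor durations: [3, 8]
ES = 3 + 8 = 11

11


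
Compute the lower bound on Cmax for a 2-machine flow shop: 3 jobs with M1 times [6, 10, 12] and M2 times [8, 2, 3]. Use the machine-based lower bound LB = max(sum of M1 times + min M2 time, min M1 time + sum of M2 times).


LB1 = sum(M1 times) + min(M2 times) = 28 + 2 = 30
LB2 = min(M1 times) + sum(M2 times) = 6 + 13 = 19
Lower bound = max(LB1, LB2) = max(30, 19) = 30

30


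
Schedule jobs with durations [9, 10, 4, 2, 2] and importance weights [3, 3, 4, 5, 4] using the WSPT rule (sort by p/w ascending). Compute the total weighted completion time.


Compute p/w ratios and sort ascending (WSPT): [(2, 5), (2, 4), (4, 4), (9, 3), (10, 3)]
Compute weighted completion times:
  Job (p=2,w=5): C=2, w*C=5*2=10
  Job (p=2,w=4): C=4, w*C=4*4=16
  Job (p=4,w=4): C=8, w*C=4*8=32
  Job (p=9,w=3): C=17, w*C=3*17=51
  Job (p=10,w=3): C=27, w*C=3*27=81
Total weighted completion time = 190

190


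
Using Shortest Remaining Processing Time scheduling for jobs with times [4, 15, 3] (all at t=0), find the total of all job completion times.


Since all jobs arrive at t=0, SRPT equals SPT ordering.
SPT order: [3, 4, 15]
Completion times:
  Job 1: p=3, C=3
  Job 2: p=4, C=7
  Job 3: p=15, C=22
Total completion time = 3 + 7 + 22 = 32

32


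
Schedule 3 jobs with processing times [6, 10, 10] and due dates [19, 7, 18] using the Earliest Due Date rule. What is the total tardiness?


Sort by due date (EDD order): [(10, 7), (10, 18), (6, 19)]
Compute completion times and tardiness:
  Job 1: p=10, d=7, C=10, tardiness=max(0,10-7)=3
  Job 2: p=10, d=18, C=20, tardiness=max(0,20-18)=2
  Job 3: p=6, d=19, C=26, tardiness=max(0,26-19)=7
Total tardiness = 12

12


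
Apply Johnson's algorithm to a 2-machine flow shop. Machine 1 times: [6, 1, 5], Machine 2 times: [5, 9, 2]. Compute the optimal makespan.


Apply Johnson's rule:
  Group 1 (a <= b): [(2, 1, 9)]
  Group 2 (a > b): [(1, 6, 5), (3, 5, 2)]
Optimal job order: [2, 1, 3]
Schedule:
  Job 2: M1 done at 1, M2 done at 10
  Job 1: M1 done at 7, M2 done at 15
  Job 3: M1 done at 12, M2 done at 17
Makespan = 17

17
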